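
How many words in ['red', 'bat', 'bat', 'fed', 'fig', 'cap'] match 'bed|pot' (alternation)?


Alternation 'bed|pot' matches either 'bed' or 'pot'.
Checking each word:
  'red' -> no
  'bat' -> no
  'bat' -> no
  'fed' -> no
  'fig' -> no
  'cap' -> no
Matches: []
Count: 0

0


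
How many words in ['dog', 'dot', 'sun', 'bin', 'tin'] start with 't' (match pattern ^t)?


Pattern ^t anchors to start of word. Check which words begin with 't':
  'dog' -> no
  'dot' -> no
  'sun' -> no
  'bin' -> no
  'tin' -> MATCH (starts with 't')
Matching words: ['tin']
Count: 1

1


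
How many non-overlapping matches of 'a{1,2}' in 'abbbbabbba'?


Pattern 'a{1,2}' matches between 1 and 2 consecutive a's (greedy).
String: 'abbbbabbba'
Finding runs of a's and applying greedy matching:
  Run at pos 0: 'a' (length 1)
  Run at pos 5: 'a' (length 1)
  Run at pos 9: 'a' (length 1)
Matches: ['a', 'a', 'a']
Count: 3

3


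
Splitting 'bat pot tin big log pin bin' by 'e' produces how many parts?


Splitting by 'e' breaks the string at each occurrence of the separator.
Text: 'bat pot tin big log pin bin'
Parts after split:
  Part 1: 'bat pot tin big log pin bin'
Total parts: 1

1


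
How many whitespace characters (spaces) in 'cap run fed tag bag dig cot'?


\s matches whitespace characters (spaces, tabs, etc.).
Text: 'cap run fed tag bag dig cot'
This text has 7 words separated by spaces.
Number of spaces = number of words - 1 = 7 - 1 = 6

6


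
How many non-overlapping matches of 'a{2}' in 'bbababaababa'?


Pattern 'a{2}' matches exactly 2 consecutive a's (greedy, non-overlapping).
String: 'bbababaababa'
Scanning for runs of a's:
  Run at pos 2: 'a' (length 1) -> 0 match(es)
  Run at pos 4: 'a' (length 1) -> 0 match(es)
  Run at pos 6: 'aa' (length 2) -> 1 match(es)
  Run at pos 9: 'a' (length 1) -> 0 match(es)
  Run at pos 11: 'a' (length 1) -> 0 match(es)
Matches found: ['aa']
Total: 1

1


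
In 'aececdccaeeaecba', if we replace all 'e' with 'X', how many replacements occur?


re.sub('e', 'X', text) replaces every occurrence of 'e' with 'X'.
Text: 'aececdccaeeaecba'
Scanning for 'e':
  pos 1: 'e' -> replacement #1
  pos 3: 'e' -> replacement #2
  pos 9: 'e' -> replacement #3
  pos 10: 'e' -> replacement #4
  pos 12: 'e' -> replacement #5
Total replacements: 5

5


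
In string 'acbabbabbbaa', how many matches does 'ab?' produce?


Pattern 'ab?' matches 'a' optionally followed by 'b'.
String: 'acbabbabbbaa'
Scanning left to right for 'a' then checking next char:
  Match 1: 'a' (a not followed by b)
  Match 2: 'ab' (a followed by b)
  Match 3: 'ab' (a followed by b)
  Match 4: 'a' (a not followed by b)
  Match 5: 'a' (a not followed by b)
Total matches: 5

5


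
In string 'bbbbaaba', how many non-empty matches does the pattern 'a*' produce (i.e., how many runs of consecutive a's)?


Pattern 'a*' matches zero or more a's. We want non-empty runs of consecutive a's.
String: 'bbbbaaba'
Walking through the string to find runs of a's:
  Run 1: positions 4-5 -> 'aa'
  Run 2: positions 7-7 -> 'a'
Non-empty runs found: ['aa', 'a']
Count: 2

2


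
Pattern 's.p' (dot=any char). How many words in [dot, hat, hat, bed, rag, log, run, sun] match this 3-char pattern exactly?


Pattern 's.p' means: starts with 's', any single char, ends with 'p'.
Checking each word (must be exactly 3 chars):
  'dot' (len=3): no
  'hat' (len=3): no
  'hat' (len=3): no
  'bed' (len=3): no
  'rag' (len=3): no
  'log' (len=3): no
  'run' (len=3): no
  'sun' (len=3): no
Matching words: []
Total: 0

0


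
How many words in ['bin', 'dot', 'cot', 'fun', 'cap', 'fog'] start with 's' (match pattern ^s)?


Pattern ^s anchors to start of word. Check which words begin with 's':
  'bin' -> no
  'dot' -> no
  'cot' -> no
  'fun' -> no
  'cap' -> no
  'fog' -> no
Matching words: []
Count: 0

0


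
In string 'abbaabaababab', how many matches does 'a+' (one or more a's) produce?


Pattern 'a+' matches one or more consecutive a's.
String: 'abbaabaababab'
Scanning for runs of a:
  Match 1: 'a' (length 1)
  Match 2: 'aa' (length 2)
  Match 3: 'aa' (length 2)
  Match 4: 'a' (length 1)
  Match 5: 'a' (length 1)
Total matches: 5

5


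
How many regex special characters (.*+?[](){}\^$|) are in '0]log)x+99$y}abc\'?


Regex special characters are: . * + ? [ ] ( ) { } \ ^ $ |
Scanning '0]log)x+99$y}abc\':
  pos 1: ']' -> SPECIAL
  pos 5: ')' -> SPECIAL
  pos 7: '+' -> SPECIAL
  pos 10: '$' -> SPECIAL
  pos 12: '}' -> SPECIAL
  pos 16: '\' -> SPECIAL
Special chars found: [']', ')', '+', '$', '}', '\\']
Total: 6

6


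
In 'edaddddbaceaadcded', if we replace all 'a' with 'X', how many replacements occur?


re.sub('a', 'X', text) replaces every occurrence of 'a' with 'X'.
Text: 'edaddddbaceaadcded'
Scanning for 'a':
  pos 2: 'a' -> replacement #1
  pos 8: 'a' -> replacement #2
  pos 11: 'a' -> replacement #3
  pos 12: 'a' -> replacement #4
Total replacements: 4

4


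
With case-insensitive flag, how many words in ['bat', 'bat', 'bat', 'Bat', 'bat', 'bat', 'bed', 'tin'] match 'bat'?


Case-insensitive matching: compare each word's lowercase form to 'bat'.
  'bat' -> lower='bat' -> MATCH
  'bat' -> lower='bat' -> MATCH
  'bat' -> lower='bat' -> MATCH
  'Bat' -> lower='bat' -> MATCH
  'bat' -> lower='bat' -> MATCH
  'bat' -> lower='bat' -> MATCH
  'bed' -> lower='bed' -> no
  'tin' -> lower='tin' -> no
Matches: ['bat', 'bat', 'bat', 'Bat', 'bat', 'bat']
Count: 6

6


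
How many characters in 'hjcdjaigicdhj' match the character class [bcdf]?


Character class [bcdf] matches any of: {b, c, d, f}
Scanning string 'hjcdjaigicdhj' character by character:
  pos 0: 'h' -> no
  pos 1: 'j' -> no
  pos 2: 'c' -> MATCH
  pos 3: 'd' -> MATCH
  pos 4: 'j' -> no
  pos 5: 'a' -> no
  pos 6: 'i' -> no
  pos 7: 'g' -> no
  pos 8: 'i' -> no
  pos 9: 'c' -> MATCH
  pos 10: 'd' -> MATCH
  pos 11: 'h' -> no
  pos 12: 'j' -> no
Total matches: 4

4


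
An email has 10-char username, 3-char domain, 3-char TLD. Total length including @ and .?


An email address has format: username@domain.tld
Username length: 10
'@' character: 1
Domain length: 3
'.' character: 1
TLD length: 3
Total = 10 + 1 + 3 + 1 + 3 = 18

18


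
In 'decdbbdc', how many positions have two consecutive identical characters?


Looking for consecutive identical characters in 'decdbbdc':
  pos 0-1: 'd' vs 'e' -> different
  pos 1-2: 'e' vs 'c' -> different
  pos 2-3: 'c' vs 'd' -> different
  pos 3-4: 'd' vs 'b' -> different
  pos 4-5: 'b' vs 'b' -> MATCH ('bb')
  pos 5-6: 'b' vs 'd' -> different
  pos 6-7: 'd' vs 'c' -> different
Consecutive identical pairs: ['bb']
Count: 1

1


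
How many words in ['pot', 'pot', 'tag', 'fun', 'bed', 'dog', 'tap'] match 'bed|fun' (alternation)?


Alternation 'bed|fun' matches either 'bed' or 'fun'.
Checking each word:
  'pot' -> no
  'pot' -> no
  'tag' -> no
  'fun' -> MATCH
  'bed' -> MATCH
  'dog' -> no
  'tap' -> no
Matches: ['fun', 'bed']
Count: 2

2


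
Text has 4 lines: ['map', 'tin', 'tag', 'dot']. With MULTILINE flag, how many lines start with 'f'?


With MULTILINE flag, ^ matches the start of each line.
Lines: ['map', 'tin', 'tag', 'dot']
Checking which lines start with 'f':
  Line 1: 'map' -> no
  Line 2: 'tin' -> no
  Line 3: 'tag' -> no
  Line 4: 'dot' -> no
Matching lines: []
Count: 0

0


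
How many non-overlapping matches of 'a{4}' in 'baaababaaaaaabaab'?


Pattern 'a{4}' matches exactly 4 consecutive a's (greedy, non-overlapping).
String: 'baaababaaaaaabaab'
Scanning for runs of a's:
  Run at pos 1: 'aaa' (length 3) -> 0 match(es)
  Run at pos 5: 'a' (length 1) -> 0 match(es)
  Run at pos 7: 'aaaaaa' (length 6) -> 1 match(es)
  Run at pos 14: 'aa' (length 2) -> 0 match(es)
Matches found: ['aaaa']
Total: 1

1


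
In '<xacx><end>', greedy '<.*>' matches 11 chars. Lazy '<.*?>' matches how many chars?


Greedy '<.*>' tries to match as MUCH as possible.
Lazy '<.*?>' tries to match as LITTLE as possible.

String: '<xacx><end>'
Greedy '<.*>' starts at first '<' and extends to the LAST '>': '<xacx><end>' (11 chars)
Lazy '<.*?>' starts at first '<' and stops at the FIRST '>': '<xacx>' (6 chars)

6


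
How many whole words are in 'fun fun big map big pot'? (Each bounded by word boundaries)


Word boundaries (\b) mark the start/end of each word.
Text: 'fun fun big map big pot'
Splitting by whitespace:
  Word 1: 'fun'
  Word 2: 'fun'
  Word 3: 'big'
  Word 4: 'map'
  Word 5: 'big'
  Word 6: 'pot'
Total whole words: 6

6


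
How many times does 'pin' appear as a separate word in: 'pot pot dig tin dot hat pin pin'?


Scanning each word for exact match 'pin':
  Word 1: 'pot' -> no
  Word 2: 'pot' -> no
  Word 3: 'dig' -> no
  Word 4: 'tin' -> no
  Word 5: 'dot' -> no
  Word 6: 'hat' -> no
  Word 7: 'pin' -> MATCH
  Word 8: 'pin' -> MATCH
Total matches: 2

2


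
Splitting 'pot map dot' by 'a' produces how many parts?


Splitting by 'a' breaks the string at each occurrence of the separator.
Text: 'pot map dot'
Parts after split:
  Part 1: 'pot m'
  Part 2: 'p dot'
Total parts: 2

2


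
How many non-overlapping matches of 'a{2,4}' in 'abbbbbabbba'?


Pattern 'a{2,4}' matches between 2 and 4 consecutive a's (greedy).
String: 'abbbbbabbba'
Finding runs of a's and applying greedy matching:
  Run at pos 0: 'a' (length 1)
  Run at pos 6: 'a' (length 1)
  Run at pos 10: 'a' (length 1)
Matches: []
Count: 0

0


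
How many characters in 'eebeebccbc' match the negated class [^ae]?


Negated class [^ae] matches any char NOT in {a, e}
Scanning 'eebeebccbc':
  pos 0: 'e' -> no (excluded)
  pos 1: 'e' -> no (excluded)
  pos 2: 'b' -> MATCH
  pos 3: 'e' -> no (excluded)
  pos 4: 'e' -> no (excluded)
  pos 5: 'b' -> MATCH
  pos 6: 'c' -> MATCH
  pos 7: 'c' -> MATCH
  pos 8: 'b' -> MATCH
  pos 9: 'c' -> MATCH
Total matches: 6

6


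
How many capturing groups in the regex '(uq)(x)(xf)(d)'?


To count capturing groups, count each '(' that starts a group.
Pattern: '(uq)(x)(xf)(d)'
Walking through the pattern:
  Position 0: '(' -> group #1
  Position 4: '(' -> group #2
  Position 7: '(' -> group #3
  Position 11: '(' -> group #4
Total capturing groups: 4

4


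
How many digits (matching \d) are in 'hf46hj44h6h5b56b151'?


\d matches any digit 0-9.
Scanning 'hf46hj44h6h5b56b151':
  pos 2: '4' -> DIGIT
  pos 3: '6' -> DIGIT
  pos 6: '4' -> DIGIT
  pos 7: '4' -> DIGIT
  pos 9: '6' -> DIGIT
  pos 11: '5' -> DIGIT
  pos 13: '5' -> DIGIT
  pos 14: '6' -> DIGIT
  pos 16: '1' -> DIGIT
  pos 17: '5' -> DIGIT
  pos 18: '1' -> DIGIT
Digits found: ['4', '6', '4', '4', '6', '5', '5', '6', '1', '5', '1']
Total: 11

11


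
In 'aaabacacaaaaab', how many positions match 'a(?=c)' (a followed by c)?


Lookahead 'a(?=c)' matches 'a' only when followed by 'c'.
String: 'aaabacacaaaaab'
Checking each position where char is 'a':
  pos 0: 'a' -> no (next='a')
  pos 1: 'a' -> no (next='a')
  pos 2: 'a' -> no (next='b')
  pos 4: 'a' -> MATCH (next='c')
  pos 6: 'a' -> MATCH (next='c')
  pos 8: 'a' -> no (next='a')
  pos 9: 'a' -> no (next='a')
  pos 10: 'a' -> no (next='a')
  pos 11: 'a' -> no (next='a')
  pos 12: 'a' -> no (next='b')
Matching positions: [4, 6]
Count: 2

2


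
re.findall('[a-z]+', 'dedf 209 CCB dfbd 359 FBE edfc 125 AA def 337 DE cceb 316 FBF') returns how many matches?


Pattern '[a-z]+' finds one or more lowercase letters.
Text: 'dedf 209 CCB dfbd 359 FBE edfc 125 AA def 337 DE cceb 316 FBF'
Scanning for matches:
  Match 1: 'dedf'
  Match 2: 'dfbd'
  Match 3: 'edfc'
  Match 4: 'def'
  Match 5: 'cceb'
Total matches: 5

5


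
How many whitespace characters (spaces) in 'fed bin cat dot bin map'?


\s matches whitespace characters (spaces, tabs, etc.).
Text: 'fed bin cat dot bin map'
This text has 6 words separated by spaces.
Number of spaces = number of words - 1 = 6 - 1 = 5

5


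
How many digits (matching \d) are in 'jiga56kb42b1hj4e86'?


\d matches any digit 0-9.
Scanning 'jiga56kb42b1hj4e86':
  pos 4: '5' -> DIGIT
  pos 5: '6' -> DIGIT
  pos 8: '4' -> DIGIT
  pos 9: '2' -> DIGIT
  pos 11: '1' -> DIGIT
  pos 14: '4' -> DIGIT
  pos 16: '8' -> DIGIT
  pos 17: '6' -> DIGIT
Digits found: ['5', '6', '4', '2', '1', '4', '8', '6']
Total: 8

8


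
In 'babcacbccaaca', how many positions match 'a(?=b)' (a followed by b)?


Lookahead 'a(?=b)' matches 'a' only when followed by 'b'.
String: 'babcacbccaaca'
Checking each position where char is 'a':
  pos 1: 'a' -> MATCH (next='b')
  pos 4: 'a' -> no (next='c')
  pos 9: 'a' -> no (next='a')
  pos 10: 'a' -> no (next='c')
Matching positions: [1]
Count: 1

1


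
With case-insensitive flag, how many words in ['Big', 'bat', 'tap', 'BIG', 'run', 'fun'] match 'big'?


Case-insensitive matching: compare each word's lowercase form to 'big'.
  'Big' -> lower='big' -> MATCH
  'bat' -> lower='bat' -> no
  'tap' -> lower='tap' -> no
  'BIG' -> lower='big' -> MATCH
  'run' -> lower='run' -> no
  'fun' -> lower='fun' -> no
Matches: ['Big', 'BIG']
Count: 2

2


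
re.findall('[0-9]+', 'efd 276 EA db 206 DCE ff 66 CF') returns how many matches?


Pattern '[0-9]+' finds one or more digits.
Text: 'efd 276 EA db 206 DCE ff 66 CF'
Scanning for matches:
  Match 1: '276'
  Match 2: '206'
  Match 3: '66'
Total matches: 3

3


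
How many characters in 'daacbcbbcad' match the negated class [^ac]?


Negated class [^ac] matches any char NOT in {a, c}
Scanning 'daacbcbbcad':
  pos 0: 'd' -> MATCH
  pos 1: 'a' -> no (excluded)
  pos 2: 'a' -> no (excluded)
  pos 3: 'c' -> no (excluded)
  pos 4: 'b' -> MATCH
  pos 5: 'c' -> no (excluded)
  pos 6: 'b' -> MATCH
  pos 7: 'b' -> MATCH
  pos 8: 'c' -> no (excluded)
  pos 9: 'a' -> no (excluded)
  pos 10: 'd' -> MATCH
Total matches: 5

5


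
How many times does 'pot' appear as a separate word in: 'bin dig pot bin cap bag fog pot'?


Scanning each word for exact match 'pot':
  Word 1: 'bin' -> no
  Word 2: 'dig' -> no
  Word 3: 'pot' -> MATCH
  Word 4: 'bin' -> no
  Word 5: 'cap' -> no
  Word 6: 'bag' -> no
  Word 7: 'fog' -> no
  Word 8: 'pot' -> MATCH
Total matches: 2

2


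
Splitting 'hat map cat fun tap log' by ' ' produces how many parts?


Splitting by ' ' breaks the string at each occurrence of the separator.
Text: 'hat map cat fun tap log'
Parts after split:
  Part 1: 'hat'
  Part 2: 'map'
  Part 3: 'cat'
  Part 4: 'fun'
  Part 5: 'tap'
  Part 6: 'log'
Total parts: 6

6


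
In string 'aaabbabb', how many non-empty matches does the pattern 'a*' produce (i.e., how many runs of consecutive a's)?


Pattern 'a*' matches zero or more a's. We want non-empty runs of consecutive a's.
String: 'aaabbabb'
Walking through the string to find runs of a's:
  Run 1: positions 0-2 -> 'aaa'
  Run 2: positions 5-5 -> 'a'
Non-empty runs found: ['aaa', 'a']
Count: 2

2


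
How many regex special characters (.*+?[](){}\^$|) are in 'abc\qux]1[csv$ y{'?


Regex special characters are: . * + ? [ ] ( ) { } \ ^ $ |
Scanning 'abc\qux]1[csv$ y{':
  pos 3: '\' -> SPECIAL
  pos 7: ']' -> SPECIAL
  pos 9: '[' -> SPECIAL
  pos 13: '$' -> SPECIAL
  pos 16: '{' -> SPECIAL
Special chars found: ['\\', ']', '[', '$', '{']
Total: 5

5


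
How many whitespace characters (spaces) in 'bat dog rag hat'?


\s matches whitespace characters (spaces, tabs, etc.).
Text: 'bat dog rag hat'
This text has 4 words separated by spaces.
Number of spaces = number of words - 1 = 4 - 1 = 3

3


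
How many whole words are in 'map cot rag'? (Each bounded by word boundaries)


Word boundaries (\b) mark the start/end of each word.
Text: 'map cot rag'
Splitting by whitespace:
  Word 1: 'map'
  Word 2: 'cot'
  Word 3: 'rag'
Total whole words: 3

3


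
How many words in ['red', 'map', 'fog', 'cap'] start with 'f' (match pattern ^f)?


Pattern ^f anchors to start of word. Check which words begin with 'f':
  'red' -> no
  'map' -> no
  'fog' -> MATCH (starts with 'f')
  'cap' -> no
Matching words: ['fog']
Count: 1

1


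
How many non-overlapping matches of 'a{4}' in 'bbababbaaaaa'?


Pattern 'a{4}' matches exactly 4 consecutive a's (greedy, non-overlapping).
String: 'bbababbaaaaa'
Scanning for runs of a's:
  Run at pos 2: 'a' (length 1) -> 0 match(es)
  Run at pos 4: 'a' (length 1) -> 0 match(es)
  Run at pos 7: 'aaaaa' (length 5) -> 1 match(es)
Matches found: ['aaaa']
Total: 1

1


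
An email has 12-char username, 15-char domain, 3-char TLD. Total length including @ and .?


An email address has format: username@domain.tld
Username length: 12
'@' character: 1
Domain length: 15
'.' character: 1
TLD length: 3
Total = 12 + 1 + 15 + 1 + 3 = 32

32


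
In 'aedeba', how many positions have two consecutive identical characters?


Looking for consecutive identical characters in 'aedeba':
  pos 0-1: 'a' vs 'e' -> different
  pos 1-2: 'e' vs 'd' -> different
  pos 2-3: 'd' vs 'e' -> different
  pos 3-4: 'e' vs 'b' -> different
  pos 4-5: 'b' vs 'a' -> different
Consecutive identical pairs: []
Count: 0

0


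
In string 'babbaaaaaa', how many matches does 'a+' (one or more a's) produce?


Pattern 'a+' matches one or more consecutive a's.
String: 'babbaaaaaa'
Scanning for runs of a:
  Match 1: 'a' (length 1)
  Match 2: 'aaaaaa' (length 6)
Total matches: 2

2


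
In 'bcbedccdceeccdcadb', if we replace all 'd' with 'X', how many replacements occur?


re.sub('d', 'X', text) replaces every occurrence of 'd' with 'X'.
Text: 'bcbedccdceeccdcadb'
Scanning for 'd':
  pos 4: 'd' -> replacement #1
  pos 7: 'd' -> replacement #2
  pos 13: 'd' -> replacement #3
  pos 16: 'd' -> replacement #4
Total replacements: 4

4


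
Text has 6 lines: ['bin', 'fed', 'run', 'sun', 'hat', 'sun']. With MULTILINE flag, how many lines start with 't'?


With MULTILINE flag, ^ matches the start of each line.
Lines: ['bin', 'fed', 'run', 'sun', 'hat', 'sun']
Checking which lines start with 't':
  Line 1: 'bin' -> no
  Line 2: 'fed' -> no
  Line 3: 'run' -> no
  Line 4: 'sun' -> no
  Line 5: 'hat' -> no
  Line 6: 'sun' -> no
Matching lines: []
Count: 0

0


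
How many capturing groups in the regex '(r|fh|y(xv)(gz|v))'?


To count capturing groups, count each '(' that starts a group.
Pattern: '(r|fh|y(xv)(gz|v))'
Walking through the pattern:
  Position 0: '(' -> group #1
  Position 7: '(' -> group #2
  Position 11: '(' -> group #3
Total capturing groups: 3

3


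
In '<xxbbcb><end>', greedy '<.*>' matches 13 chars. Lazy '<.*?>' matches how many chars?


Greedy '<.*>' tries to match as MUCH as possible.
Lazy '<.*?>' tries to match as LITTLE as possible.

String: '<xxbbcb><end>'
Greedy '<.*>' starts at first '<' and extends to the LAST '>': '<xxbbcb><end>' (13 chars)
Lazy '<.*?>' starts at first '<' and stops at the FIRST '>': '<xxbbcb>' (8 chars)

8


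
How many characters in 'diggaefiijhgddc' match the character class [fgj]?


Character class [fgj] matches any of: {f, g, j}
Scanning string 'diggaefiijhgddc' character by character:
  pos 0: 'd' -> no
  pos 1: 'i' -> no
  pos 2: 'g' -> MATCH
  pos 3: 'g' -> MATCH
  pos 4: 'a' -> no
  pos 5: 'e' -> no
  pos 6: 'f' -> MATCH
  pos 7: 'i' -> no
  pos 8: 'i' -> no
  pos 9: 'j' -> MATCH
  pos 10: 'h' -> no
  pos 11: 'g' -> MATCH
  pos 12: 'd' -> no
  pos 13: 'd' -> no
  pos 14: 'c' -> no
Total matches: 5

5


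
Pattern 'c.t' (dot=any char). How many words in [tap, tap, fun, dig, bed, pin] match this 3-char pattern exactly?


Pattern 'c.t' means: starts with 'c', any single char, ends with 't'.
Checking each word (must be exactly 3 chars):
  'tap' (len=3): no
  'tap' (len=3): no
  'fun' (len=3): no
  'dig' (len=3): no
  'bed' (len=3): no
  'pin' (len=3): no
Matching words: []
Total: 0

0


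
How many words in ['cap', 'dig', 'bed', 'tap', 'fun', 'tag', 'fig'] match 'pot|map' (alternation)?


Alternation 'pot|map' matches either 'pot' or 'map'.
Checking each word:
  'cap' -> no
  'dig' -> no
  'bed' -> no
  'tap' -> no
  'fun' -> no
  'tag' -> no
  'fig' -> no
Matches: []
Count: 0

0


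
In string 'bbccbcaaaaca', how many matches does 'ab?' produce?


Pattern 'ab?' matches 'a' optionally followed by 'b'.
String: 'bbccbcaaaaca'
Scanning left to right for 'a' then checking next char:
  Match 1: 'a' (a not followed by b)
  Match 2: 'a' (a not followed by b)
  Match 3: 'a' (a not followed by b)
  Match 4: 'a' (a not followed by b)
  Match 5: 'a' (a not followed by b)
Total matches: 5

5


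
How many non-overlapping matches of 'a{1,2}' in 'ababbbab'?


Pattern 'a{1,2}' matches between 1 and 2 consecutive a's (greedy).
String: 'ababbbab'
Finding runs of a's and applying greedy matching:
  Run at pos 0: 'a' (length 1)
  Run at pos 2: 'a' (length 1)
  Run at pos 6: 'a' (length 1)
Matches: ['a', 'a', 'a']
Count: 3

3


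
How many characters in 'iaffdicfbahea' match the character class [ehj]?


Character class [ehj] matches any of: {e, h, j}
Scanning string 'iaffdicfbahea' character by character:
  pos 0: 'i' -> no
  pos 1: 'a' -> no
  pos 2: 'f' -> no
  pos 3: 'f' -> no
  pos 4: 'd' -> no
  pos 5: 'i' -> no
  pos 6: 'c' -> no
  pos 7: 'f' -> no
  pos 8: 'b' -> no
  pos 9: 'a' -> no
  pos 10: 'h' -> MATCH
  pos 11: 'e' -> MATCH
  pos 12: 'a' -> no
Total matches: 2

2


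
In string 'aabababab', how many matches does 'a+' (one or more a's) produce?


Pattern 'a+' matches one or more consecutive a's.
String: 'aabababab'
Scanning for runs of a:
  Match 1: 'aa' (length 2)
  Match 2: 'a' (length 1)
  Match 3: 'a' (length 1)
  Match 4: 'a' (length 1)
Total matches: 4

4


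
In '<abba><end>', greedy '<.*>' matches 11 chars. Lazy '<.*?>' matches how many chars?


Greedy '<.*>' tries to match as MUCH as possible.
Lazy '<.*?>' tries to match as LITTLE as possible.

String: '<abba><end>'
Greedy '<.*>' starts at first '<' and extends to the LAST '>': '<abba><end>' (11 chars)
Lazy '<.*?>' starts at first '<' and stops at the FIRST '>': '<abba>' (6 chars)

6


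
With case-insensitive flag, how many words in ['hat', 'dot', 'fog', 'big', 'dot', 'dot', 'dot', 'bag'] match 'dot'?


Case-insensitive matching: compare each word's lowercase form to 'dot'.
  'hat' -> lower='hat' -> no
  'dot' -> lower='dot' -> MATCH
  'fog' -> lower='fog' -> no
  'big' -> lower='big' -> no
  'dot' -> lower='dot' -> MATCH
  'dot' -> lower='dot' -> MATCH
  'dot' -> lower='dot' -> MATCH
  'bag' -> lower='bag' -> no
Matches: ['dot', 'dot', 'dot', 'dot']
Count: 4

4


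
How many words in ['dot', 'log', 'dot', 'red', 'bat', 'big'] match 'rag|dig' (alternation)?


Alternation 'rag|dig' matches either 'rag' or 'dig'.
Checking each word:
  'dot' -> no
  'log' -> no
  'dot' -> no
  'red' -> no
  'bat' -> no
  'big' -> no
Matches: []
Count: 0

0


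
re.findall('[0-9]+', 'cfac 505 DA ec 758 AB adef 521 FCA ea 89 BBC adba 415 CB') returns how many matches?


Pattern '[0-9]+' finds one or more digits.
Text: 'cfac 505 DA ec 758 AB adef 521 FCA ea 89 BBC adba 415 CB'
Scanning for matches:
  Match 1: '505'
  Match 2: '758'
  Match 3: '521'
  Match 4: '89'
  Match 5: '415'
Total matches: 5

5


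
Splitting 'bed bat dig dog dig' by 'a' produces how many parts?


Splitting by 'a' breaks the string at each occurrence of the separator.
Text: 'bed bat dig dog dig'
Parts after split:
  Part 1: 'bed b'
  Part 2: 't dig dog dig'
Total parts: 2

2


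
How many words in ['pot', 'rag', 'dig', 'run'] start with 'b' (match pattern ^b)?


Pattern ^b anchors to start of word. Check which words begin with 'b':
  'pot' -> no
  'rag' -> no
  'dig' -> no
  'run' -> no
Matching words: []
Count: 0

0


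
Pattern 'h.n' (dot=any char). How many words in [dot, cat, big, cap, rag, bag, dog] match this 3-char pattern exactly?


Pattern 'h.n' means: starts with 'h', any single char, ends with 'n'.
Checking each word (must be exactly 3 chars):
  'dot' (len=3): no
  'cat' (len=3): no
  'big' (len=3): no
  'cap' (len=3): no
  'rag' (len=3): no
  'bag' (len=3): no
  'dog' (len=3): no
Matching words: []
Total: 0

0


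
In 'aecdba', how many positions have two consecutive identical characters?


Looking for consecutive identical characters in 'aecdba':
  pos 0-1: 'a' vs 'e' -> different
  pos 1-2: 'e' vs 'c' -> different
  pos 2-3: 'c' vs 'd' -> different
  pos 3-4: 'd' vs 'b' -> different
  pos 4-5: 'b' vs 'a' -> different
Consecutive identical pairs: []
Count: 0

0


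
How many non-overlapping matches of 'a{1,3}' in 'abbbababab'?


Pattern 'a{1,3}' matches between 1 and 3 consecutive a's (greedy).
String: 'abbbababab'
Finding runs of a's and applying greedy matching:
  Run at pos 0: 'a' (length 1)
  Run at pos 4: 'a' (length 1)
  Run at pos 6: 'a' (length 1)
  Run at pos 8: 'a' (length 1)
Matches: ['a', 'a', 'a', 'a']
Count: 4

4


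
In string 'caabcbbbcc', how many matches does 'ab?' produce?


Pattern 'ab?' matches 'a' optionally followed by 'b'.
String: 'caabcbbbcc'
Scanning left to right for 'a' then checking next char:
  Match 1: 'a' (a not followed by b)
  Match 2: 'ab' (a followed by b)
Total matches: 2

2


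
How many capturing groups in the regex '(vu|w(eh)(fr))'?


To count capturing groups, count each '(' that starts a group.
Pattern: '(vu|w(eh)(fr))'
Walking through the pattern:
  Position 0: '(' -> group #1
  Position 5: '(' -> group #2
  Position 9: '(' -> group #3
Total capturing groups: 3

3


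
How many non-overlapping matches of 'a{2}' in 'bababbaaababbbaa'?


Pattern 'a{2}' matches exactly 2 consecutive a's (greedy, non-overlapping).
String: 'bababbaaababbbaa'
Scanning for runs of a's:
  Run at pos 1: 'a' (length 1) -> 0 match(es)
  Run at pos 3: 'a' (length 1) -> 0 match(es)
  Run at pos 6: 'aaa' (length 3) -> 1 match(es)
  Run at pos 10: 'a' (length 1) -> 0 match(es)
  Run at pos 14: 'aa' (length 2) -> 1 match(es)
Matches found: ['aa', 'aa']
Total: 2

2


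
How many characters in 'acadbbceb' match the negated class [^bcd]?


Negated class [^bcd] matches any char NOT in {b, c, d}
Scanning 'acadbbceb':
  pos 0: 'a' -> MATCH
  pos 1: 'c' -> no (excluded)
  pos 2: 'a' -> MATCH
  pos 3: 'd' -> no (excluded)
  pos 4: 'b' -> no (excluded)
  pos 5: 'b' -> no (excluded)
  pos 6: 'c' -> no (excluded)
  pos 7: 'e' -> MATCH
  pos 8: 'b' -> no (excluded)
Total matches: 3

3


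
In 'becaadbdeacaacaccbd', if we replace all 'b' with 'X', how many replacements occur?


re.sub('b', 'X', text) replaces every occurrence of 'b' with 'X'.
Text: 'becaadbdeacaacaccbd'
Scanning for 'b':
  pos 0: 'b' -> replacement #1
  pos 6: 'b' -> replacement #2
  pos 17: 'b' -> replacement #3
Total replacements: 3

3


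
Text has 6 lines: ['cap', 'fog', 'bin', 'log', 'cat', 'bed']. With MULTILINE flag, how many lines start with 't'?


With MULTILINE flag, ^ matches the start of each line.
Lines: ['cap', 'fog', 'bin', 'log', 'cat', 'bed']
Checking which lines start with 't':
  Line 1: 'cap' -> no
  Line 2: 'fog' -> no
  Line 3: 'bin' -> no
  Line 4: 'log' -> no
  Line 5: 'cat' -> no
  Line 6: 'bed' -> no
Matching lines: []
Count: 0

0


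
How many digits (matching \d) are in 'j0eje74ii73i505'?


\d matches any digit 0-9.
Scanning 'j0eje74ii73i505':
  pos 1: '0' -> DIGIT
  pos 5: '7' -> DIGIT
  pos 6: '4' -> DIGIT
  pos 9: '7' -> DIGIT
  pos 10: '3' -> DIGIT
  pos 12: '5' -> DIGIT
  pos 13: '0' -> DIGIT
  pos 14: '5' -> DIGIT
Digits found: ['0', '7', '4', '7', '3', '5', '0', '5']
Total: 8

8


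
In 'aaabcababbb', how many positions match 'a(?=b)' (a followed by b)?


Lookahead 'a(?=b)' matches 'a' only when followed by 'b'.
String: 'aaabcababbb'
Checking each position where char is 'a':
  pos 0: 'a' -> no (next='a')
  pos 1: 'a' -> no (next='a')
  pos 2: 'a' -> MATCH (next='b')
  pos 5: 'a' -> MATCH (next='b')
  pos 7: 'a' -> MATCH (next='b')
Matching positions: [2, 5, 7]
Count: 3

3


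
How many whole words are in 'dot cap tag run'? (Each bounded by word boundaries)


Word boundaries (\b) mark the start/end of each word.
Text: 'dot cap tag run'
Splitting by whitespace:
  Word 1: 'dot'
  Word 2: 'cap'
  Word 3: 'tag'
  Word 4: 'run'
Total whole words: 4

4


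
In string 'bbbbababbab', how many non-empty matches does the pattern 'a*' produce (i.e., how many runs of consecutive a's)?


Pattern 'a*' matches zero or more a's. We want non-empty runs of consecutive a's.
String: 'bbbbababbab'
Walking through the string to find runs of a's:
  Run 1: positions 4-4 -> 'a'
  Run 2: positions 6-6 -> 'a'
  Run 3: positions 9-9 -> 'a'
Non-empty runs found: ['a', 'a', 'a']
Count: 3

3


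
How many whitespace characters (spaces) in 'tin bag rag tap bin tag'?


\s matches whitespace characters (spaces, tabs, etc.).
Text: 'tin bag rag tap bin tag'
This text has 6 words separated by spaces.
Number of spaces = number of words - 1 = 6 - 1 = 5

5


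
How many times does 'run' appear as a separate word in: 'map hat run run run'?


Scanning each word for exact match 'run':
  Word 1: 'map' -> no
  Word 2: 'hat' -> no
  Word 3: 'run' -> MATCH
  Word 4: 'run' -> MATCH
  Word 5: 'run' -> MATCH
Total matches: 3

3


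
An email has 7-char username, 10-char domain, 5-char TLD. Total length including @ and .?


An email address has format: username@domain.tld
Username length: 7
'@' character: 1
Domain length: 10
'.' character: 1
TLD length: 5
Total = 7 + 1 + 10 + 1 + 5 = 24

24


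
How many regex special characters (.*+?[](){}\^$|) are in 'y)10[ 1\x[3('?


Regex special characters are: . * + ? [ ] ( ) { } \ ^ $ |
Scanning 'y)10[ 1\x[3(':
  pos 1: ')' -> SPECIAL
  pos 4: '[' -> SPECIAL
  pos 7: '\' -> SPECIAL
  pos 9: '[' -> SPECIAL
  pos 11: '(' -> SPECIAL
Special chars found: [')', '[', '\\', '[', '(']
Total: 5

5


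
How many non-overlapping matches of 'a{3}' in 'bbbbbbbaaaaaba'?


Pattern 'a{3}' matches exactly 3 consecutive a's (greedy, non-overlapping).
String: 'bbbbbbbaaaaaba'
Scanning for runs of a's:
  Run at pos 7: 'aaaaa' (length 5) -> 1 match(es)
  Run at pos 13: 'a' (length 1) -> 0 match(es)
Matches found: ['aaa']
Total: 1

1


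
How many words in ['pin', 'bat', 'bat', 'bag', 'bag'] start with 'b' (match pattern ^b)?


Pattern ^b anchors to start of word. Check which words begin with 'b':
  'pin' -> no
  'bat' -> MATCH (starts with 'b')
  'bat' -> MATCH (starts with 'b')
  'bag' -> MATCH (starts with 'b')
  'bag' -> MATCH (starts with 'b')
Matching words: ['bat', 'bat', 'bag', 'bag']
Count: 4

4


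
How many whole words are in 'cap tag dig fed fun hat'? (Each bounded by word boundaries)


Word boundaries (\b) mark the start/end of each word.
Text: 'cap tag dig fed fun hat'
Splitting by whitespace:
  Word 1: 'cap'
  Word 2: 'tag'
  Word 3: 'dig'
  Word 4: 'fed'
  Word 5: 'fun'
  Word 6: 'hat'
Total whole words: 6

6


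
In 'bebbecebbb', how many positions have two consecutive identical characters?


Looking for consecutive identical characters in 'bebbecebbb':
  pos 0-1: 'b' vs 'e' -> different
  pos 1-2: 'e' vs 'b' -> different
  pos 2-3: 'b' vs 'b' -> MATCH ('bb')
  pos 3-4: 'b' vs 'e' -> different
  pos 4-5: 'e' vs 'c' -> different
  pos 5-6: 'c' vs 'e' -> different
  pos 6-7: 'e' vs 'b' -> different
  pos 7-8: 'b' vs 'b' -> MATCH ('bb')
  pos 8-9: 'b' vs 'b' -> MATCH ('bb')
Consecutive identical pairs: ['bb', 'bb', 'bb']
Count: 3

3


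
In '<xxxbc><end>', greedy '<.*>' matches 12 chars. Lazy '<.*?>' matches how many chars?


Greedy '<.*>' tries to match as MUCH as possible.
Lazy '<.*?>' tries to match as LITTLE as possible.

String: '<xxxbc><end>'
Greedy '<.*>' starts at first '<' and extends to the LAST '>': '<xxxbc><end>' (12 chars)
Lazy '<.*?>' starts at first '<' and stops at the FIRST '>': '<xxxbc>' (7 chars)

7


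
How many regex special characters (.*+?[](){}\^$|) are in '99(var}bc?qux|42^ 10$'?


Regex special characters are: . * + ? [ ] ( ) { } \ ^ $ |
Scanning '99(var}bc?qux|42^ 10$':
  pos 2: '(' -> SPECIAL
  pos 6: '}' -> SPECIAL
  pos 9: '?' -> SPECIAL
  pos 13: '|' -> SPECIAL
  pos 16: '^' -> SPECIAL
  pos 20: '$' -> SPECIAL
Special chars found: ['(', '}', '?', '|', '^', '$']
Total: 6

6


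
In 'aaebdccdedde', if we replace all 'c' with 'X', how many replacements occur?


re.sub('c', 'X', text) replaces every occurrence of 'c' with 'X'.
Text: 'aaebdccdedde'
Scanning for 'c':
  pos 5: 'c' -> replacement #1
  pos 6: 'c' -> replacement #2
Total replacements: 2

2


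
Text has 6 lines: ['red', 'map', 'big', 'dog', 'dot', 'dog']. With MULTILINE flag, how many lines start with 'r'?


With MULTILINE flag, ^ matches the start of each line.
Lines: ['red', 'map', 'big', 'dog', 'dot', 'dog']
Checking which lines start with 'r':
  Line 1: 'red' -> MATCH
  Line 2: 'map' -> no
  Line 3: 'big' -> no
  Line 4: 'dog' -> no
  Line 5: 'dot' -> no
  Line 6: 'dog' -> no
Matching lines: ['red']
Count: 1

1


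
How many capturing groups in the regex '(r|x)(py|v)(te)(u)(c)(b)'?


To count capturing groups, count each '(' that starts a group.
Pattern: '(r|x)(py|v)(te)(u)(c)(b)'
Walking through the pattern:
  Position 0: '(' -> group #1
  Position 5: '(' -> group #2
  Position 11: '(' -> group #3
  Position 15: '(' -> group #4
  Position 18: '(' -> group #5
  Position 21: '(' -> group #6
Total capturing groups: 6

6


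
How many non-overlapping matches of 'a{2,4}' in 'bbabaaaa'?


Pattern 'a{2,4}' matches between 2 and 4 consecutive a's (greedy).
String: 'bbabaaaa'
Finding runs of a's and applying greedy matching:
  Run at pos 2: 'a' (length 1)
  Run at pos 4: 'aaaa' (length 4)
Matches: ['aaaa']
Count: 1

1


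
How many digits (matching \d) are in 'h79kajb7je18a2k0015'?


\d matches any digit 0-9.
Scanning 'h79kajb7je18a2k0015':
  pos 1: '7' -> DIGIT
  pos 2: '9' -> DIGIT
  pos 7: '7' -> DIGIT
  pos 10: '1' -> DIGIT
  pos 11: '8' -> DIGIT
  pos 13: '2' -> DIGIT
  pos 15: '0' -> DIGIT
  pos 16: '0' -> DIGIT
  pos 17: '1' -> DIGIT
  pos 18: '5' -> DIGIT
Digits found: ['7', '9', '7', '1', '8', '2', '0', '0', '1', '5']
Total: 10

10


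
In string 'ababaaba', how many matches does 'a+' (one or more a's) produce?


Pattern 'a+' matches one or more consecutive a's.
String: 'ababaaba'
Scanning for runs of a:
  Match 1: 'a' (length 1)
  Match 2: 'a' (length 1)
  Match 3: 'aa' (length 2)
  Match 4: 'a' (length 1)
Total matches: 4

4


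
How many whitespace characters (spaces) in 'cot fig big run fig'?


\s matches whitespace characters (spaces, tabs, etc.).
Text: 'cot fig big run fig'
This text has 5 words separated by spaces.
Number of spaces = number of words - 1 = 5 - 1 = 4

4


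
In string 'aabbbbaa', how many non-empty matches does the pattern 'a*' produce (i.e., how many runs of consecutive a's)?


Pattern 'a*' matches zero or more a's. We want non-empty runs of consecutive a's.
String: 'aabbbbaa'
Walking through the string to find runs of a's:
  Run 1: positions 0-1 -> 'aa'
  Run 2: positions 6-7 -> 'aa'
Non-empty runs found: ['aa', 'aa']
Count: 2

2


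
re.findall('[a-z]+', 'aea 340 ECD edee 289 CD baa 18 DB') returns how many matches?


Pattern '[a-z]+' finds one or more lowercase letters.
Text: 'aea 340 ECD edee 289 CD baa 18 DB'
Scanning for matches:
  Match 1: 'aea'
  Match 2: 'edee'
  Match 3: 'baa'
Total matches: 3

3


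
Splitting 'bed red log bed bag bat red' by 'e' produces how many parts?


Splitting by 'e' breaks the string at each occurrence of the separator.
Text: 'bed red log bed bag bat red'
Parts after split:
  Part 1: 'b'
  Part 2: 'd r'
  Part 3: 'd log b'
  Part 4: 'd bag bat r'
  Part 5: 'd'
Total parts: 5

5


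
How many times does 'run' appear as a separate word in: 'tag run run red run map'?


Scanning each word for exact match 'run':
  Word 1: 'tag' -> no
  Word 2: 'run' -> MATCH
  Word 3: 'run' -> MATCH
  Word 4: 'red' -> no
  Word 5: 'run' -> MATCH
  Word 6: 'map' -> no
Total matches: 3

3


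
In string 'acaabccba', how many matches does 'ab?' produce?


Pattern 'ab?' matches 'a' optionally followed by 'b'.
String: 'acaabccba'
Scanning left to right for 'a' then checking next char:
  Match 1: 'a' (a not followed by b)
  Match 2: 'a' (a not followed by b)
  Match 3: 'ab' (a followed by b)
  Match 4: 'a' (a not followed by b)
Total matches: 4

4


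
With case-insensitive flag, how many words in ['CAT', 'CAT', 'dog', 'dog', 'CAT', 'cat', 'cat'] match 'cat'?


Case-insensitive matching: compare each word's lowercase form to 'cat'.
  'CAT' -> lower='cat' -> MATCH
  'CAT' -> lower='cat' -> MATCH
  'dog' -> lower='dog' -> no
  'dog' -> lower='dog' -> no
  'CAT' -> lower='cat' -> MATCH
  'cat' -> lower='cat' -> MATCH
  'cat' -> lower='cat' -> MATCH
Matches: ['CAT', 'CAT', 'CAT', 'cat', 'cat']
Count: 5

5


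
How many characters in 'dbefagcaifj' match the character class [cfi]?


Character class [cfi] matches any of: {c, f, i}
Scanning string 'dbefagcaifj' character by character:
  pos 0: 'd' -> no
  pos 1: 'b' -> no
  pos 2: 'e' -> no
  pos 3: 'f' -> MATCH
  pos 4: 'a' -> no
  pos 5: 'g' -> no
  pos 6: 'c' -> MATCH
  pos 7: 'a' -> no
  pos 8: 'i' -> MATCH
  pos 9: 'f' -> MATCH
  pos 10: 'j' -> no
Total matches: 4

4


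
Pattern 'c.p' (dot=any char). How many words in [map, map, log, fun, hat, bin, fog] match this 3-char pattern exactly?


Pattern 'c.p' means: starts with 'c', any single char, ends with 'p'.
Checking each word (must be exactly 3 chars):
  'map' (len=3): no
  'map' (len=3): no
  'log' (len=3): no
  'fun' (len=3): no
  'hat' (len=3): no
  'bin' (len=3): no
  'fog' (len=3): no
Matching words: []
Total: 0

0


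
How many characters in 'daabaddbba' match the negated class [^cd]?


Negated class [^cd] matches any char NOT in {c, d}
Scanning 'daabaddbba':
  pos 0: 'd' -> no (excluded)
  pos 1: 'a' -> MATCH
  pos 2: 'a' -> MATCH
  pos 3: 'b' -> MATCH
  pos 4: 'a' -> MATCH
  pos 5: 'd' -> no (excluded)
  pos 6: 'd' -> no (excluded)
  pos 7: 'b' -> MATCH
  pos 8: 'b' -> MATCH
  pos 9: 'a' -> MATCH
Total matches: 7

7


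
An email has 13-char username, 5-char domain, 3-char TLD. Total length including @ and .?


An email address has format: username@domain.tld
Username length: 13
'@' character: 1
Domain length: 5
'.' character: 1
TLD length: 3
Total = 13 + 1 + 5 + 1 + 3 = 23

23


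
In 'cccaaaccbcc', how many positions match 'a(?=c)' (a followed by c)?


Lookahead 'a(?=c)' matches 'a' only when followed by 'c'.
String: 'cccaaaccbcc'
Checking each position where char is 'a':
  pos 3: 'a' -> no (next='a')
  pos 4: 'a' -> no (next='a')
  pos 5: 'a' -> MATCH (next='c')
Matching positions: [5]
Count: 1

1


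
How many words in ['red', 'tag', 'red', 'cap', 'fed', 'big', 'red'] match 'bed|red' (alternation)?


Alternation 'bed|red' matches either 'bed' or 'red'.
Checking each word:
  'red' -> MATCH
  'tag' -> no
  'red' -> MATCH
  'cap' -> no
  'fed' -> no
  'big' -> no
  'red' -> MATCH
Matches: ['red', 'red', 'red']
Count: 3

3


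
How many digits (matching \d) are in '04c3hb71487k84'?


\d matches any digit 0-9.
Scanning '04c3hb71487k84':
  pos 0: '0' -> DIGIT
  pos 1: '4' -> DIGIT
  pos 3: '3' -> DIGIT
  pos 6: '7' -> DIGIT
  pos 7: '1' -> DIGIT
  pos 8: '4' -> DIGIT
  pos 9: '8' -> DIGIT
  pos 10: '7' -> DIGIT
  pos 12: '8' -> DIGIT
  pos 13: '4' -> DIGIT
Digits found: ['0', '4', '3', '7', '1', '4', '8', '7', '8', '4']
Total: 10

10


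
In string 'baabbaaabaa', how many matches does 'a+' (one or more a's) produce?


Pattern 'a+' matches one or more consecutive a's.
String: 'baabbaaabaa'
Scanning for runs of a:
  Match 1: 'aa' (length 2)
  Match 2: 'aaa' (length 3)
  Match 3: 'aa' (length 2)
Total matches: 3

3


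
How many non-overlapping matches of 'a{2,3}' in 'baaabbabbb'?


Pattern 'a{2,3}' matches between 2 and 3 consecutive a's (greedy).
String: 'baaabbabbb'
Finding runs of a's and applying greedy matching:
  Run at pos 1: 'aaa' (length 3)
  Run at pos 6: 'a' (length 1)
Matches: ['aaa']
Count: 1

1


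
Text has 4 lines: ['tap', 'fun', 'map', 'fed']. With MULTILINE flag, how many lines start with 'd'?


With MULTILINE flag, ^ matches the start of each line.
Lines: ['tap', 'fun', 'map', 'fed']
Checking which lines start with 'd':
  Line 1: 'tap' -> no
  Line 2: 'fun' -> no
  Line 3: 'map' -> no
  Line 4: 'fed' -> no
Matching lines: []
Count: 0

0
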